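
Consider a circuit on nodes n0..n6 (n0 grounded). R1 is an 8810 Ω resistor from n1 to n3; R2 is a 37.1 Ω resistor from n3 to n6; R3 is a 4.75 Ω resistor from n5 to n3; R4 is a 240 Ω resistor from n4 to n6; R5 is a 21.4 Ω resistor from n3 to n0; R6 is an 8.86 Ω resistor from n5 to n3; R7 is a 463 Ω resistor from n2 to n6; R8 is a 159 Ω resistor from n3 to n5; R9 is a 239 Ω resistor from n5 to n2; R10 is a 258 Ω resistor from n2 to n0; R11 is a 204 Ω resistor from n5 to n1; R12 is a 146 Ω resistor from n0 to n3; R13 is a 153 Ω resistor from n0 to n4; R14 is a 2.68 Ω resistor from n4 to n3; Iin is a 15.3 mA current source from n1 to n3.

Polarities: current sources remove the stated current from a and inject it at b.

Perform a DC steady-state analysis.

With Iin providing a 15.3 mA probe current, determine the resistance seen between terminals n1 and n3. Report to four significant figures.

R_eq = 202.3 Ω

MNA unknowns: 6 node voltages V₁..V_6
R1: Y=0.0001135 on G[1,3]
R2: Y=0.02695 on G[3,6]
R3: Y=0.2105 on G[5,3]
R4: Y=0.004167 on G[4,6]
R5: Y=0.04673 on G[3,0]
R6: Y=0.1129 on G[5,3]
R7: Y=0.002160 on G[2,6]
R8: Y=0.006289 on G[3,5]
R9: Y=0.004184 on G[5,2]
R10: Y=0.003876 on G[2,0]
R11: Y=0.004902 on G[5,1]
R12: Y=0.006849 on G[0,3]
R13: Y=0.006536 on G[0,4]
R14: Y=0.3731 on G[4,3]
Iin: z[1]−=0.0153, z[3]+=0.0153
solve → V1=-3.093, V2=-0.01797, V3=0.001162, V4=0.001129, V5=-0.04385, V6=-8.354e-05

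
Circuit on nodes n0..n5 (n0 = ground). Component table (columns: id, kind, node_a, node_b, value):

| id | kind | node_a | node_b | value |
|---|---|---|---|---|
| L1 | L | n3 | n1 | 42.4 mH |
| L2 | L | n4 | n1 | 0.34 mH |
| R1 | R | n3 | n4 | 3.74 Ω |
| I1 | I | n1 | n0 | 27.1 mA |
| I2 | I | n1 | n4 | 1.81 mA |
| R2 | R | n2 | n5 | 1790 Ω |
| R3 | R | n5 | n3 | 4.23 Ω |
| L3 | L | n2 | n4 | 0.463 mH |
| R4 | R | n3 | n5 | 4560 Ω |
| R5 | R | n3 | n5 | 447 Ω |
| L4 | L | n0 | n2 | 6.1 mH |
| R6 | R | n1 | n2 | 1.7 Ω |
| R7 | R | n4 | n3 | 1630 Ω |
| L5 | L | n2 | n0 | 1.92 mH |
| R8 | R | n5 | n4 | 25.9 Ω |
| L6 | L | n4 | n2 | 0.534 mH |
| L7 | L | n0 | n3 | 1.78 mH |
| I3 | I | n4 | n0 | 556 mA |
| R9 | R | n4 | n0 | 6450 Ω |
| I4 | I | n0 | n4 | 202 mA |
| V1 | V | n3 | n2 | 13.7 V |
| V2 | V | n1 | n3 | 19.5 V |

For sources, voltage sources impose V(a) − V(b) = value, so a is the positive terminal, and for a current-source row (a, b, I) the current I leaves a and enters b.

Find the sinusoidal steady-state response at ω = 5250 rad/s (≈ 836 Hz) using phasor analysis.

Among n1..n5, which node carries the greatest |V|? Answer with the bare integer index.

1

MNA unknowns: 5 node voltages V₁..V_5 plus 2 source currents (V1, V2)
L1: Y=0.000-0.004492j on G[3,1]
L2: Y=0.000-0.5602j on G[4,1]
R1: Y=0.2674+0.000j on G[3,4]
I1: z[1]−=0.0271, z[0]+=0.0271
I2: z[1]−=0.00181, z[4]+=0.00181
R2: Y=0.0005587+0.000j on G[2,5]
R3: Y=0.2364+0.000j on G[5,3]
L3: Y=0.000-0.4114j on G[2,4]
R4: Y=0.0002193+0.000j on G[3,5]
R5: Y=0.002237+0.000j on G[3,5]
L4: Y=0.000-0.03123j on G[0,2]
R6: Y=0.5882+0.000j on G[1,2]
R7: Y=0.0006135+0.000j on G[4,3]
L5: Y=0.000-0.09921j on G[2,0]
R8: Y=0.03861+0.000j on G[5,4]
L6: Y=0.000-0.3567j on G[4,2]
L7: Y=0.000-0.1070j on G[0,3]
I3: z[4]−=0.556, z[0]+=0.556
R9: Y=0.0001550+0.000j on G[4,0]
I4: z[0]−=0.202, z[4]+=0.202
V1: row V3−V2=13.7, i_V1 at 3,2
V2: row V1−V3=19.5, i_V2 at 1,3
solve → V1=27.02-1.610j, V2=-6.176-1.610j, V3=7.524-1.610j, V4=7.754-1.929j, V5=7.529-1.654j
aux → i_V1=-19.50+11.50j, i_V2=-19.74+10.88j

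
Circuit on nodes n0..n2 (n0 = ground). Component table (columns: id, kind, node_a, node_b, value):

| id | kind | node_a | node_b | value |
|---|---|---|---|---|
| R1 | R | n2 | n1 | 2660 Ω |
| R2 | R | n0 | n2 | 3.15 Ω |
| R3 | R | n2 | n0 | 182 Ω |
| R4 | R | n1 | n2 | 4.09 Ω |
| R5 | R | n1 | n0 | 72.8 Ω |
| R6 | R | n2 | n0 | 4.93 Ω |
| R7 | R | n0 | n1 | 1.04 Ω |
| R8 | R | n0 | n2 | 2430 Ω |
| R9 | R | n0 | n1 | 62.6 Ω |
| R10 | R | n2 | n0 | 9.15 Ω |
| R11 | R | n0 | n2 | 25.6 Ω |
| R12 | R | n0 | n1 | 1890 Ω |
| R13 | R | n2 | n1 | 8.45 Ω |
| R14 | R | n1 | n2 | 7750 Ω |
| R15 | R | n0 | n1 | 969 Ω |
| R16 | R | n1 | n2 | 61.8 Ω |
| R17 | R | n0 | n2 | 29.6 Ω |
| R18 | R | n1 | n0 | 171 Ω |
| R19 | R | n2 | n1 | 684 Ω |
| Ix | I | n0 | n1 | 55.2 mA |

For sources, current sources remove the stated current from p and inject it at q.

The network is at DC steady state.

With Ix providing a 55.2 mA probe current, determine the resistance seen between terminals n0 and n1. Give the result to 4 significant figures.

R_eq = 0.8023 Ω

MNA unknowns: 2 node voltages V₁..V_2
R1: Y=0.0003759 on G[2,1]
R2: Y=0.3175 on G[0,2]
R3: Y=0.005495 on G[2,0]
R4: Y=0.2445 on G[1,2]
R5: Y=0.01374 on G[1,0]
R6: Y=0.2028 on G[2,0]
R7: Y=0.9615 on G[0,1]
R8: Y=0.0004115 on G[0,2]
R9: Y=0.01597 on G[0,1]
R10: Y=0.1093 on G[2,0]
R11: Y=0.03906 on G[0,2]
R12: Y=0.0005291 on G[0,1]
R13: Y=0.1183 on G[2,1]
R14: Y=0.0001290 on G[1,2]
R15: Y=0.001032 on G[0,1]
R16: Y=0.01618 on G[1,2]
R17: Y=0.03378 on G[0,2]
R18: Y=0.005848 on G[1,0]
R19: Y=0.001462 on G[2,1]
Ix: z[0]−=0.0552, z[1]+=0.0552
solve → V1=0.04429, V2=0.01549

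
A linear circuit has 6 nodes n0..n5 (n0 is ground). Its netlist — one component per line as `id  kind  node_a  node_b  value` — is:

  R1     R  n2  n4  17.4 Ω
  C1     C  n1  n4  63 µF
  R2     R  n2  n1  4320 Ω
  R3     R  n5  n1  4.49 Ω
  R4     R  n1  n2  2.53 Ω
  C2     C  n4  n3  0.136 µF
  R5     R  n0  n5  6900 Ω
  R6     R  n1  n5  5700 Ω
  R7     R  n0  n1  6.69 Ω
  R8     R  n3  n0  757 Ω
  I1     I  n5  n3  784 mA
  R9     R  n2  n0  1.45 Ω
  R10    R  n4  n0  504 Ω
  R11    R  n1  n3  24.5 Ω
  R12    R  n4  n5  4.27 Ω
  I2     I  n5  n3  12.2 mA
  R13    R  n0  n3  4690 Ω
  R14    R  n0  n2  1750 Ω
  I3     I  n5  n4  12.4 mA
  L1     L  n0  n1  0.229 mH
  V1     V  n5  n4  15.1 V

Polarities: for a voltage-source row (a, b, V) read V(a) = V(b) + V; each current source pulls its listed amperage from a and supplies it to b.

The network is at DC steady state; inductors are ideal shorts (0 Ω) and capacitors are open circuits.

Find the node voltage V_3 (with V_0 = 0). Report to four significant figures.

18.80 V

Element admittances at DC:
  Y(R1) = 0.05747 S between n2,n4
  Y(C1) = 0.000 S between n1,n4
  Y(R2) = 0.0002315 S between n2,n1
  Y(R3) = 0.2227 S between n5,n1
  Y(R4) = 0.3953 S between n1,n2
  Y(C2) = 0.000 S between n4,n3
  Y(R5) = 0.0001449 S between n0,n5
  Y(R6) = 0.0001754 S between n1,n5
  Y(R7) = 0.1495 S between n0,n1
  Y(R8) = 0.001321 S between n3,n0
  I1: injects 0.784 A into n3 (from n5)
  Y(R9) = 0.6897 S between n2,n0
  Y(R10) = 0.001984 S between n4,n0
  Y(R11) = 0.04082 S between n1,n3
  Y(R12) = 0.2342 S between n4,n5
  I2: injects 0.0122 A into n3 (from n5)
  Y(R13) = 0.0002132 S between n0,n3
  Y(R14) = 0.0005714 S between n0,n2
  I3: injects 0.0124 A into n4 (from n5)
  L1: short n0↔n1 (DC inductor)
  V1: constraint V(n5)−V(n4) = 15.1
Assemble and solve the 7×7 MNA system:
  V(n1)=0.000  V(n2)=-0.7487  V(n3)=18.80  V(n4)=-14.89  V(n5)=0.2073
  i(L1)=-0.5174  i(V1)=-4.391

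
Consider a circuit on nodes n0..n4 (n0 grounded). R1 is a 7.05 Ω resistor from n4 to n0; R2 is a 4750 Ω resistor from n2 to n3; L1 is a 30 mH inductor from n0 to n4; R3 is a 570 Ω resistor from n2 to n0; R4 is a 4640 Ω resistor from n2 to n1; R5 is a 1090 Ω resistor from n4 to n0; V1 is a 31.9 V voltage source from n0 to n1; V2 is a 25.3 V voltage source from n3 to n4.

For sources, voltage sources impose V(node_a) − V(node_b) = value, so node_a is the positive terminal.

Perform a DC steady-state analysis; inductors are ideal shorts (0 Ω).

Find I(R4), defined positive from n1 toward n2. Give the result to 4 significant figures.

Element admittances at DC:
  Y(R1) = 0.1418 S between n4,n0
  Y(R2) = 0.0002105 S between n2,n3
  L1: short n0↔n4 (DC inductor)
  Y(R3) = 0.001754 S between n2,n0
  Y(R4) = 0.0002155 S between n2,n1
  Y(R5) = 0.0009174 S between n4,n0
  V1: constraint V(n0)−V(n1) = 31.9
  V2: constraint V(n3)−V(n4) = 25.3
Assemble and solve the 7×7 MNA system:
  V(n1)=-31.90  V(n2)=-0.7103  V(n3)=25.30  V(n4)=0.000
  i(L1)=0.005476  i(V1)=-0.006722  i(V2)=-0.005476

-0.006722 A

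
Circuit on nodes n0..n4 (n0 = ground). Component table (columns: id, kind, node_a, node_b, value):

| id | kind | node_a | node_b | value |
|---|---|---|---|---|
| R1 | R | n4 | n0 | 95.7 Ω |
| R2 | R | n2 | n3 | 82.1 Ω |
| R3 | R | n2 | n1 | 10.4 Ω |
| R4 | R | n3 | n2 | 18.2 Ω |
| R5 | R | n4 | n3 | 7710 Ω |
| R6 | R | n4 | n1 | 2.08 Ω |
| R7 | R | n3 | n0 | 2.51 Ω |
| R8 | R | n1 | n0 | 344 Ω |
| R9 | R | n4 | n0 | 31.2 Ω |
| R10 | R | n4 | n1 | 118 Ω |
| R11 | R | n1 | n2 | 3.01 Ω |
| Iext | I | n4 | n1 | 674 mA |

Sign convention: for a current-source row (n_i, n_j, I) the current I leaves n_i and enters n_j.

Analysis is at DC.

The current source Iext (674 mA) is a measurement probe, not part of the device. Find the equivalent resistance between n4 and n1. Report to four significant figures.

Element admittances at DC:
  Y(R1) = 0.01045 S between n4,n0
  Y(R2) = 0.01218 S between n2,n3
  Y(R3) = 0.09615 S between n2,n1
  Y(R4) = 0.05495 S between n3,n2
  Y(R5) = 0.0001297 S between n4,n3
  Y(R6) = 0.4808 S between n4,n1
  Y(R7) = 0.3984 S between n3,n0
  Y(R8) = 0.002907 S between n1,n0
  Y(R9) = 0.03205 S between n4,n0
  Y(R10) = 0.008475 S between n4,n1
  Y(R11) = 0.3322 S between n1,n2
  Iext: injects 0.674 A into n1 (from n4)
Assemble and solve the 4×4 MNA system:
  V(n1)=0.5822  V(n2)=0.5134  V(n3)=0.07380  V(n4)=-0.7316

R_eq = 1.949 Ω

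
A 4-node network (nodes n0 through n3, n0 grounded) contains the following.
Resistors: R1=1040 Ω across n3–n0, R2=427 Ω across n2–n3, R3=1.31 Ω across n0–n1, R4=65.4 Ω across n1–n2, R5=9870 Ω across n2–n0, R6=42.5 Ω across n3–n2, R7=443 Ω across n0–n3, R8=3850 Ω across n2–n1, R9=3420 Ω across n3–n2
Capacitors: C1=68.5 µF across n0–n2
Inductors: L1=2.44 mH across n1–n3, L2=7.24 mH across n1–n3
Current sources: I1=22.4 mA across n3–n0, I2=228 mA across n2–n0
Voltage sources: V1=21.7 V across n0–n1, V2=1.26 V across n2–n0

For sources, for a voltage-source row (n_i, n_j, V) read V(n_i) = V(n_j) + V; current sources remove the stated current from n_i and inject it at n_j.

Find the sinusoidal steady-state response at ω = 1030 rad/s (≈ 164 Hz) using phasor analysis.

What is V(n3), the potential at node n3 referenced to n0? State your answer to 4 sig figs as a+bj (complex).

-21.63+1.215j V

MNA unknowns: 3 node voltages V₁..V_3 plus 2 source currents (V1, V2)
R1: Y=0.0009615+0.000j on G[3,0]
R2: Y=0.002342+0.000j on G[2,3]
R3: Y=0.7634+0.000j on G[0,1]
C1: Y=0.000+0.07055j on G[0,2]
R4: Y=0.01529+0.000j on G[1,2]
R5: Y=0.0001013+0.000j on G[2,0]
R6: Y=0.02353+0.000j on G[3,2]
R7: Y=0.002257+0.000j on G[0,3]
L1: Y=0.000-0.3979j on G[1,3]
R8: Y=0.0002597+0.000j on G[2,1]
I1: z[3]−=0.0224, z[0]+=0.0224
I2: z[2]−=0.228, z[0]+=0.228
R9: Y=0.0002924+0.000j on G[3,2]
L2: Y=0.000-0.1341j on G[1,3]
V1: row V0−V1=21.7, i_V1 at 0,1
V2: row V2−V0=1.26, i_V2 at 2,0
solve → V1=-21.70+0.000j, V2=1.260+0.000j, V3=-21.63+1.215j
aux → i_V1=-17.57+0.03569j, i_V2=-1.184-0.05712j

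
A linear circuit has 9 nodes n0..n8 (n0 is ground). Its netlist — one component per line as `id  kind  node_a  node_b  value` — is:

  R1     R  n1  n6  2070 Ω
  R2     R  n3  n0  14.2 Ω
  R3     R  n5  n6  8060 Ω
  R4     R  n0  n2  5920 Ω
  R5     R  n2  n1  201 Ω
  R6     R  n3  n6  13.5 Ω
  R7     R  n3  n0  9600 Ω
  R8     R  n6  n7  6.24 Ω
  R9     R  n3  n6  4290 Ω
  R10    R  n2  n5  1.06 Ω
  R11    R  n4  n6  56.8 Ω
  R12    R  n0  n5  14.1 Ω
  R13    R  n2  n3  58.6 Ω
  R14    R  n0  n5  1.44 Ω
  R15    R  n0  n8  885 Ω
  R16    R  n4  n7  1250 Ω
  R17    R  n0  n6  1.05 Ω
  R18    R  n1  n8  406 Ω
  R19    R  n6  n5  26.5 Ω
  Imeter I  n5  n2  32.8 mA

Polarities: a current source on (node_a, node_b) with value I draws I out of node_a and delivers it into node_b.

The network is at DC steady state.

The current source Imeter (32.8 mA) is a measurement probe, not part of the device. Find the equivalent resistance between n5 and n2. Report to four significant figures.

Apply KCL at each of the 8 non-ground nodes and solve the resulting linear system.
Node n1: branches {R1, R5, R18} → V_1 = 0.02677
Node n2: branches {R4, R5, R10, R13, Imeter} → V_2 = 0.03351
Node n3: branches {R2, R6, R7, R9, R13} → V_3 = 0.003644
Node n4: branches {R11, R16} → V_4 = 0.0002425
Node n5: branches {R3, R10, R12, R14, R19, Imeter} → V_5 = -0.0006720
Node n6: branches {R1, R3, R6, R8, R9, R11, R17, R19} → V_6 = 0.0002425
Node n7: branches {R8, R16} → V_7 = 0.0002425
Node n8: branches {R15, R18} → V_8 = 0.01835

R_eq = 1.042 Ω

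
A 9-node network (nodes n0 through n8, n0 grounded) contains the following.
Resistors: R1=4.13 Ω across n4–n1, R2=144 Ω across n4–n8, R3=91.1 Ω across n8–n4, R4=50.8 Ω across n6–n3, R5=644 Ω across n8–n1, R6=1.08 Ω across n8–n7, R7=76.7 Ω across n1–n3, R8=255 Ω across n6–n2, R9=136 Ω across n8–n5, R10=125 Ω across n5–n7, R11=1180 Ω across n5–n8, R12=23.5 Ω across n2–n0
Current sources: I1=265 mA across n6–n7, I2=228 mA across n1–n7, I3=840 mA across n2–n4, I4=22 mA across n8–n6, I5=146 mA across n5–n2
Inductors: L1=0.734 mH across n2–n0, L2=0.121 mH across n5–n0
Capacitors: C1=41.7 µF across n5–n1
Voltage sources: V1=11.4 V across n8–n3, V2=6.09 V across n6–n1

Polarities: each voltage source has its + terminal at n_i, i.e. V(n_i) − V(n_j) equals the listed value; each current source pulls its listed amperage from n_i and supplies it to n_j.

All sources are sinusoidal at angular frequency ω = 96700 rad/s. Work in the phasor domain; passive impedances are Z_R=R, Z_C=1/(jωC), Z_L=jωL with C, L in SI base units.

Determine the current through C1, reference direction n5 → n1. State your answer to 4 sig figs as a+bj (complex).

-0.5132+0.03972j A

Apply KCL at each of the 8 non-ground nodes and solve the resulting linear system.
Node n1: branches {R1, I2, R5, R7, C1, V2} → V_1 = 0.4731+7.080j
Node n2: branches {I3, L1, R8, I5, R12} → V_2 = -13.33-3.445j
Node n3: branches {R4, R7, V1} → V_3 = 4.242+7.111j
Node n4: branches {R1, R2, R3, I3} → V_4 = 4.749+7.082j
Node n5: branches {L2, R9, R10, I5, C1, R11} → V_5 = 0.4829+7.207j
Node n6: branches {I1, R4, I4, R8, V2} → V_6 = 6.563+7.080j
Node n7: branches {I1, I2, R6, R10} → V_7 = 16.04+7.111j
Node n8: branches {R2, R3, R5, R6, I4, R9, R11, V1} → V_8 = 15.64+7.111j
Source currents: i(V1)=0.003450+0.001001j, i(V2)=-0.3667-0.04067j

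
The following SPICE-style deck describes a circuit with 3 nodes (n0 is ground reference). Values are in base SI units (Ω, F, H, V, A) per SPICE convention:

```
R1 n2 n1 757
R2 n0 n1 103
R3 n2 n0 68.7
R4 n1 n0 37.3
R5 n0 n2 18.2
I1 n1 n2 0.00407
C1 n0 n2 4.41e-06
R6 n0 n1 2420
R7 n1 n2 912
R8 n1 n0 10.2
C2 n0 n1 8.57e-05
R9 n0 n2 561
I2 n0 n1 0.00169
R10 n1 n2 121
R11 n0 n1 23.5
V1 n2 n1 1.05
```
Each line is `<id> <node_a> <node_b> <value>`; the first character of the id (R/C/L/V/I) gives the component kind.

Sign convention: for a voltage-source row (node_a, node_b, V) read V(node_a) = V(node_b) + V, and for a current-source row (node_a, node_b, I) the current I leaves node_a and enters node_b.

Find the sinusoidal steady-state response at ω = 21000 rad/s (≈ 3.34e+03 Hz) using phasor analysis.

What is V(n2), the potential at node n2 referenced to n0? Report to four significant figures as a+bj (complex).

Element admittances at ω=21000 rad/s:
  Y(R1) = 0.001321+0.000j S between n2,n1
  Y(R2) = 0.009709+0.000j S between n0,n1
  Y(R3) = 0.01456+0.000j S between n2,n0
  Y(R4) = 0.02681+0.000j S between n1,n0
  Y(R5) = 0.05495+0.000j S between n0,n2
  I1: injects 0.00407 A into n2 (from n1)
  Y(C1) = 0.000+0.09261j S between n0,n2
  Y(R6) = 0.0004132+0.000j S between n0,n1
  Y(R7) = 0.001096+0.000j S between n1,n2
  Y(R8) = 0.09804+0.000j S between n1,n0
  Y(C2) = 0.000+1.800j S between n0,n1
  Y(R9) = 0.001783+0.000j S between n0,n2
  I2: injects 0.00169 A into n1 (from n0)
  Y(R10) = 0.008264+0.000j S between n1,n2
  Y(R11) = 0.04255+0.000j S between n0,n1
  V1: constraint V(n2)−V(n1) = 1.05
Assemble and solve the 3×3 MNA system:
  V(n1)=-0.05551+0.03136j  V(n2)=0.9945+0.03136j
  i(V1)=-0.07513-0.09434j

0.9945+0.03136j V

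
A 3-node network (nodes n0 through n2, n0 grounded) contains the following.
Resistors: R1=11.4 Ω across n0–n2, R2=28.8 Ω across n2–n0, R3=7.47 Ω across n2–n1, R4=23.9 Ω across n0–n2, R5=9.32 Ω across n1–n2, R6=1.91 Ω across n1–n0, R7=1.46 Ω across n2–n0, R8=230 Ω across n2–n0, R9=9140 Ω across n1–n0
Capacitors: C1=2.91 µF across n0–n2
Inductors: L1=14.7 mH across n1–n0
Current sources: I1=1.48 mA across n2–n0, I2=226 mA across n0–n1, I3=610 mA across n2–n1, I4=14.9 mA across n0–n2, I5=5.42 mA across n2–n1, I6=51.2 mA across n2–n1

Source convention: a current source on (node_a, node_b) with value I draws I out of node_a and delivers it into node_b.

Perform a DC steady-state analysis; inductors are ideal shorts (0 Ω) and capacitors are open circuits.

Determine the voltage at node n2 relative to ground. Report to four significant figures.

Element admittances at DC:
  Y(R1) = 0.08772 S between n0,n2
  Y(C1) = 0.000 S between n0,n2
  L1: short n1↔n0 (DC inductor)
  I1: injects 0.00148 A into n0 (from n2)
  Y(R2) = 0.03472 S between n2,n0
  Y(R3) = 0.1339 S between n2,n1
  I2: injects 0.226 A into n1 (from n0)
  Y(R4) = 0.04184 S between n0,n2
  I3: injects 0.61 A into n1 (from n2)
  Y(R5) = 0.1073 S between n1,n2
  Y(R6) = 0.5236 S between n1,n0
  Y(R7) = 0.6849 S between n2,n0
  I4: injects 0.0149 A into n2 (from n0)
  Y(R8) = 0.004348 S between n2,n0
  Y(R9) = 0.0001094 S between n1,n0
  I5: injects 0.00542 A into n1 (from n2)
  I6: injects 0.0512 A into n1 (from n2)
Assemble and solve the 3×3 MNA system:
  V(n1)=0.000  V(n2)=-0.5967
  i(L1)=0.7487

-0.5967 V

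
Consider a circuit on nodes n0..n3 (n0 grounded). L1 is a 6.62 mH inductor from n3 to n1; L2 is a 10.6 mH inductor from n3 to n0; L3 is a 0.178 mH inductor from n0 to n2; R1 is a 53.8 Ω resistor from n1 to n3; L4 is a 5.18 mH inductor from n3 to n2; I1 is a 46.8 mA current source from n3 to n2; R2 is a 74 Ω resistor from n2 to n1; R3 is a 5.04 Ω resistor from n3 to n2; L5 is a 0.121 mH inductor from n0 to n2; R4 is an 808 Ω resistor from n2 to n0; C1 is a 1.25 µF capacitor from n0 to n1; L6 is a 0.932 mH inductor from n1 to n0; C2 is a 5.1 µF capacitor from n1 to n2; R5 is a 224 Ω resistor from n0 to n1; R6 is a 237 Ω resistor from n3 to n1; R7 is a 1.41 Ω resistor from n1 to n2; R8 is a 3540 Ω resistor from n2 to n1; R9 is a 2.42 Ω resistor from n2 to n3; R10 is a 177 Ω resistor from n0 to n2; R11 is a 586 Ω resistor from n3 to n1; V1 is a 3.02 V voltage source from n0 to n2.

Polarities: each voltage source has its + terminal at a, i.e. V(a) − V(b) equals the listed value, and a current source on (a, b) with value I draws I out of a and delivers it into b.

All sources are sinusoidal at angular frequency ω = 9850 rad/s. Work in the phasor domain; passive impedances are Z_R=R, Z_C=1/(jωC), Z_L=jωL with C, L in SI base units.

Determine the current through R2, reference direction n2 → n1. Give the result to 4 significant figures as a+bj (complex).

Apply KCL at each of the 3 non-ground nodes and solve the resulting linear system.
Node n1: branches {L1, R1, R2, C1, L6, C2, R5, R6, R7, R8, R11} → V_1 = -2.974-0.3849j
Node n2: branches {L3, L4, I1, R2, R3, L5, R4, C2, R7, R8, R9, R10, V1} → V_2 = -3.020+0.000j
Node n3: branches {L1, L2, R1, L4, I1, R3, R6, R9, R11} → V_3 = -3.096-0.06675j
Source currents: i(V1)=-0.07190+4.572j

-0.0006171+0.005201j A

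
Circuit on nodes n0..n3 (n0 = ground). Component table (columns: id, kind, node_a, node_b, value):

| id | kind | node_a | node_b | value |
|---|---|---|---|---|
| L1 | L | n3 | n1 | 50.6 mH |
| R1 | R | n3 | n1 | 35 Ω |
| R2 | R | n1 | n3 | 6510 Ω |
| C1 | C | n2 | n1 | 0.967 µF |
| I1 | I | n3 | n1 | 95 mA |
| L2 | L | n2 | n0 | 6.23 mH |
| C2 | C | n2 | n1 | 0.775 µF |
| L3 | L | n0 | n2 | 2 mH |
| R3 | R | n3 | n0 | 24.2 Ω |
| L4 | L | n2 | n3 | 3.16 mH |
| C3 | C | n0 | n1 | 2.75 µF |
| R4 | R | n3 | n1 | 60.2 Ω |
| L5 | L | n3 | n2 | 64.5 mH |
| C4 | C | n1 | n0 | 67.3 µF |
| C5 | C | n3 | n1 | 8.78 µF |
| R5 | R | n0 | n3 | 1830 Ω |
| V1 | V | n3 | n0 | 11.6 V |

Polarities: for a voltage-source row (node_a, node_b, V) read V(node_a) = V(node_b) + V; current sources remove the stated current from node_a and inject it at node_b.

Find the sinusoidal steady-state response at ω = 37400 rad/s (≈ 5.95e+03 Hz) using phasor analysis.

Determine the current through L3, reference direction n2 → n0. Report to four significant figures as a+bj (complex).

MNA unknowns: 3 node voltages V₁..V_3 plus 1 source current (V1)
L1: Y=0.000-0.0005284j on G[3,1]
R1: Y=0.02857+0.000j on G[3,1]
R2: Y=0.0001536+0.000j on G[1,3]
C1: Y=0.000+0.03617j on G[2,1]
I1: z[3]−=0.095, z[1]+=0.095
L2: Y=0.000-0.004292j on G[2,0]
C2: Y=0.000+0.02899j on G[2,1]
L3: Y=0.000-0.01337j on G[0,2]
R3: Y=0.04132+0.000j on G[3,0]
L4: Y=0.000-0.008461j on G[2,3]
C3: Y=0.000+0.1028j on G[0,1]
R4: Y=0.01661+0.000j on G[3,1]
L5: Y=0.000-0.0004145j on G[3,2]
C4: Y=0.000+2.517j on G[1,0]
C5: Y=0.000+0.3284j on G[3,1]
R5: Y=0.0005464+0.000j on G[0,3]
V1: row V3−V0=11.6, i_V1 at 3,0
solve → V1=1.253-0.1943j, V2=-0.5519-0.3279j, V3=11.60+0.000j
aux → i_V1=-0.9890-3.293j

-0.004383+0.007378j A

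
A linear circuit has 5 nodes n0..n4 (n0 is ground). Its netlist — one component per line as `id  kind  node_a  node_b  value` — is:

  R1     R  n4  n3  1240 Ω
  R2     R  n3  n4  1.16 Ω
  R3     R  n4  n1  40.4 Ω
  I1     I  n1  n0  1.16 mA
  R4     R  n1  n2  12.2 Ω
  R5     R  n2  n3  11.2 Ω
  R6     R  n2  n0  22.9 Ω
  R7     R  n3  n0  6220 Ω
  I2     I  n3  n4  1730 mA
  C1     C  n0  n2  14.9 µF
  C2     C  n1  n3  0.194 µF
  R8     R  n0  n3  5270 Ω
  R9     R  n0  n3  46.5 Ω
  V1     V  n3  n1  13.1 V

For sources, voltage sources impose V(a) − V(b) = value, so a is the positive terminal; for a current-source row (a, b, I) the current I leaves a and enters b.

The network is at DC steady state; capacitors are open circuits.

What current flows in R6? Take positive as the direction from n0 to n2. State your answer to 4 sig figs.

0.08488 A

Apply KCL at each of the 4 non-ground nodes and solve the resulting linear system.
Node n1: branches {R3, I1, R4, C2, V1} → V_1 = -9.269
Node n2: branches {R4, R5, R6, C1} → V_2 = -1.944
Node n3: branches {R1, R2, R5, R7, I2, C2, R8, R9, V1} → V_3 = 3.831
Node n4: branches {R1, R2, R3, I2} → V_4 = 5.414
Source currents: i(V1)=-0.9628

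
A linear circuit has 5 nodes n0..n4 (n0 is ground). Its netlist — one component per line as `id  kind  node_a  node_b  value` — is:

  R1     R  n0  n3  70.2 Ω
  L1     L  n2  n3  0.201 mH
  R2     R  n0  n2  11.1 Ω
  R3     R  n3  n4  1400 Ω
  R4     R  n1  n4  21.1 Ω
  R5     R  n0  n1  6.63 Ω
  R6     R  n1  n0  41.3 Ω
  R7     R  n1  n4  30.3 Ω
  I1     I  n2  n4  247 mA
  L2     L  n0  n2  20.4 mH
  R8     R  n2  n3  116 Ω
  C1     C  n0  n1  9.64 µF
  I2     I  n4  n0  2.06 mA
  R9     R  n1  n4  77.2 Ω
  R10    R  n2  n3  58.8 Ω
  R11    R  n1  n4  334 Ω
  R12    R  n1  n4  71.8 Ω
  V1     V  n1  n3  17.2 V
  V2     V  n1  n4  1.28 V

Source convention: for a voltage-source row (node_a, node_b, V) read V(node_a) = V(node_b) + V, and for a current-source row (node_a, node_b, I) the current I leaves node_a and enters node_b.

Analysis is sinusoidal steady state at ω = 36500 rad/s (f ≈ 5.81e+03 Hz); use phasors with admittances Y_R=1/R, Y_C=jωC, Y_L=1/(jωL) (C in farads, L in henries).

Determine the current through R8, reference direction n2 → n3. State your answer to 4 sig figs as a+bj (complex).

MNA unknowns: 4 node voltages V₁..V_4 plus 2 source currents (V1, V2)
R1: Y=0.01425+0.000j on G[0,3]
L1: Y=0.000-0.1363j on G[2,3]
R2: Y=0.09009+0.000j on G[0,2]
R3: Y=0.0007143+0.000j on G[3,4]
R4: Y=0.04739+0.000j on G[1,4]
R5: Y=0.1508+0.000j on G[0,1]
R6: Y=0.02421+0.000j on G[1,0]
R7: Y=0.03300+0.000j on G[1,4]
I1: z[2]−=0.247, z[4]+=0.247
L2: Y=0.000-0.001343j on G[0,2]
R8: Y=0.008621+0.000j on G[2,3]
C1: Y=0.000+0.3519j on G[0,1]
I2: z[4]−=0.00206, z[0]+=0.00206
R9: Y=0.01295+0.000j on G[1,4]
R10: Y=0.01701+0.000j on G[2,3]
R11: Y=0.002994+0.000j on G[1,4]
R12: Y=0.01393+0.000j on G[1,4]
V1: row V1−V3=17.2, i_V1 at 1,3
V2: row V1−V4=1.28, i_V2 at 1,4
solve → V1=1.089-3.424j, V2=-13.01+2.749j, V3=-16.11-3.424j, V4=-0.1913-3.424j
aux → i_V1=-1.162+0.2163j, i_V2=-0.3747+0.000j

0.02677+0.05322j A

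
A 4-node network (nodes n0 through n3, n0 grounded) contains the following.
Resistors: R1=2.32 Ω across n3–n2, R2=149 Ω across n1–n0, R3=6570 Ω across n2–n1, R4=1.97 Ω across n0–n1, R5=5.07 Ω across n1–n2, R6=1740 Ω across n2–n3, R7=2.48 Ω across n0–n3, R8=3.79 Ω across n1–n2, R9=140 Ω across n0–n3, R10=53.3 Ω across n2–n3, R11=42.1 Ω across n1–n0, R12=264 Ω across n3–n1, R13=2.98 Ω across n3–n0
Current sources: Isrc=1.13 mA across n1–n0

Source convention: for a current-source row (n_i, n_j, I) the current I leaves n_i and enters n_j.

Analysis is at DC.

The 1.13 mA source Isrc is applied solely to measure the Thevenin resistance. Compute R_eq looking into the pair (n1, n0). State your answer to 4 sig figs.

Apply KCL at each of the 3 non-ground nodes and solve the resulting linear system.
Node n1: branches {R2, R3, R4, R5, R8, R11, R12, Isrc} → V_1 = -0.001581
Node n2: branches {R1, R3, R5, R6, R8, R10} → V_2 = -0.0009849
Node n3: branches {R1, R6, R7, R9, R10, R12, R13} → V_3 = -0.0003746

R_eq = 1.399 Ω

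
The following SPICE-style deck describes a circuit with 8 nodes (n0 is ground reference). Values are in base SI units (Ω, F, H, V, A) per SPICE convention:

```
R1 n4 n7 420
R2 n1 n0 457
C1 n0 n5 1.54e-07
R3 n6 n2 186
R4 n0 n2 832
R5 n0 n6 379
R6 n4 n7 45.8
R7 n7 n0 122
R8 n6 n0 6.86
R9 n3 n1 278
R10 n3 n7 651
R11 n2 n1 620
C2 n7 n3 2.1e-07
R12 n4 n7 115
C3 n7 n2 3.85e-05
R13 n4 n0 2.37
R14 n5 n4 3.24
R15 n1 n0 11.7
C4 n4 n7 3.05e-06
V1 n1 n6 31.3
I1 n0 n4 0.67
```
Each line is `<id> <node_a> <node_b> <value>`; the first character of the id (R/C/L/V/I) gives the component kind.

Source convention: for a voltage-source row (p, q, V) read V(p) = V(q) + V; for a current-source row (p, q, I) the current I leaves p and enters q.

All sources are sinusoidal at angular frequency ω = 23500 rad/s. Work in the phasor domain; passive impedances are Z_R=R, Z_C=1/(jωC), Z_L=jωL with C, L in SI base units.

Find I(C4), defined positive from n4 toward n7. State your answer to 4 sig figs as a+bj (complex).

MNA unknowns: 7 node voltages V₁..V_7 plus 1 source current (V1)
R1: Y=0.002381+0.000j on G[4,7]
R2: Y=0.002188+0.000j on G[1,0]
C1: Y=0.000+0.003619j on G[0,5]
R3: Y=0.005376+0.000j on G[6,2]
R4: Y=0.001202+0.000j on G[0,2]
R5: Y=0.002639+0.000j on G[0,6]
R6: Y=0.02183+0.000j on G[4,7]
R7: Y=0.008197+0.000j on G[7,0]
R8: Y=0.1458+0.000j on G[6,0]
R9: Y=0.003597+0.000j on G[3,1]
R10: Y=0.001536+0.000j on G[3,7]
R11: Y=0.001613+0.000j on G[2,1]
C2: Y=0.000+0.004935j on G[7,3]
R12: Y=0.008696+0.000j on G[4,7]
C3: Y=0.000+0.9048j on G[7,2]
R13: Y=0.4219+0.000j on G[4,0]
R14: Y=0.3086+0.000j on G[5,4]
R15: Y=0.08547+0.000j on G[1,0]
C4: Y=0.000+0.07168j on G[4,7]
V1: row V1−V6=31.3, i_V1 at 1,6
I1: z[0]−=0.67, z[4]+=0.67
solve → V1=19.68-0.08002j, V2=1.646+0.3434j, V3=8.085-6.154j, V4=1.550+0.02477j, V5=1.550+0.006599j, V6=-11.62-0.08002j, V7=1.650+0.2945j
aux → i_V1=-1.796-0.01415j

0.01934-0.007185j A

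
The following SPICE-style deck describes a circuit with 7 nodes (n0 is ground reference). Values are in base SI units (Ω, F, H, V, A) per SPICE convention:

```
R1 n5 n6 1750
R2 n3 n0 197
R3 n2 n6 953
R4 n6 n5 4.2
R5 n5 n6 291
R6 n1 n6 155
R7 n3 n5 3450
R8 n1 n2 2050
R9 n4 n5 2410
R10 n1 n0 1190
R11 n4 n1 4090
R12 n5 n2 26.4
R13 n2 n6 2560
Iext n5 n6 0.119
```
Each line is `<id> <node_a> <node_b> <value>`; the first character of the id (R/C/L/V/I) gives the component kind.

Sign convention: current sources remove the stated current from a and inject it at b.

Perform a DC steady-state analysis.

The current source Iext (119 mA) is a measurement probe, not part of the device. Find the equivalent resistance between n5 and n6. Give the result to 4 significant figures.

R_eq = 4.095 Ω

Element admittances at DC:
  Y(R1) = 0.0005714 S between n5,n6
  Y(R2) = 0.005076 S between n3,n0
  Y(R3) = 0.001049 S between n2,n6
  Y(R4) = 0.2381 S between n6,n5
  Y(R5) = 0.003436 S between n5,n6
  Y(R6) = 0.006452 S between n1,n6
  Y(R7) = 0.0002899 S between n3,n5
  Y(R8) = 0.0004878 S between n1,n2
  Y(R9) = 0.0004149 S between n4,n5
  Y(R10) = 0.0008403 S between n1,n0
  Y(R11) = 0.0002445 S between n4,n1
  Y(R12) = 0.03788 S between n5,n2
  Y(R13) = 0.0003906 S between n2,n6
  Iext: injects 0.119 A into n6 (from n5)
Assemble and solve the 6×6 MNA system:
  V(n1)=0.1063  V(n2)=-0.3029  V(n3)=-0.01760  V(n4)=-0.1656  V(n5)=-0.3259  V(n6)=0.1614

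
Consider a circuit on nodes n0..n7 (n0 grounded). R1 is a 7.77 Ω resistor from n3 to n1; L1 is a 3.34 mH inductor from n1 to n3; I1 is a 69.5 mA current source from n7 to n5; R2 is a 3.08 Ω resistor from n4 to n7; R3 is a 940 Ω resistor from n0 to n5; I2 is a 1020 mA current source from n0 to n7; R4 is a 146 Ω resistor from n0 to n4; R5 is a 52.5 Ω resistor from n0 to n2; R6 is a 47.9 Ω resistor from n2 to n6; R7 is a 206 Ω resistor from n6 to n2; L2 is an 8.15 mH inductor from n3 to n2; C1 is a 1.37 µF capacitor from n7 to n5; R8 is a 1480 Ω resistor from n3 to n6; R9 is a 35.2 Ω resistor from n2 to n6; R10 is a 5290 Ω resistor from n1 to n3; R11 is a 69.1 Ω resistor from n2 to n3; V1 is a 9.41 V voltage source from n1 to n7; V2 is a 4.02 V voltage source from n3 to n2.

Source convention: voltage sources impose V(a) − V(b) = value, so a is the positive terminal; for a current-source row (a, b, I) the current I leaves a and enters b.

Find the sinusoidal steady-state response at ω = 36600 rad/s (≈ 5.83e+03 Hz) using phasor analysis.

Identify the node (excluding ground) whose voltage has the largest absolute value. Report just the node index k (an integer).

MNA unknowns: 7 node voltages V₁..V_7 plus 2 source currents (V1, V2)
R1: Y=0.1287+0.000j on G[3,1]
L1: Y=0.000-0.008180j on G[1,3]
I1: z[7]−=0.0695, z[5]+=0.0695
R2: Y=0.3247+0.000j on G[4,7]
R3: Y=0.001064+0.000j on G[0,5]
I2: z[0]−=1.02, z[7]+=1.02
R4: Y=0.006849+0.000j on G[0,4]
R5: Y=0.01905+0.000j on G[0,2]
R6: Y=0.02088+0.000j on G[2,6]
R7: Y=0.004854+0.000j on G[6,2]
L2: Y=0.000-0.003352j on G[3,2]
C1: Y=0.000+0.05014j on G[7,5]
R8: Y=0.0006757+0.000j on G[3,6]
R9: Y=0.02841+0.000j on G[2,6]
R10: Y=0.0001890+0.000j on G[1,3]
R11: Y=0.01447+0.000j on G[2,3]
V1: row V1−V7=9.41, i_V1 at 1,7
V2: row V3−V2=4.02, i_V2 at 3,2
solve → V1=47.58+0.2668j, V2=37.97-0.07668j, V3=41.99-0.07668j, V4=37.39+0.2613j, V5=38.18-0.3092j, V6=38.02-0.07668j, V7=38.17+0.2668j
aux → i_V1=-0.7233+0.001461j, i_V2=0.6625+0.01202j

1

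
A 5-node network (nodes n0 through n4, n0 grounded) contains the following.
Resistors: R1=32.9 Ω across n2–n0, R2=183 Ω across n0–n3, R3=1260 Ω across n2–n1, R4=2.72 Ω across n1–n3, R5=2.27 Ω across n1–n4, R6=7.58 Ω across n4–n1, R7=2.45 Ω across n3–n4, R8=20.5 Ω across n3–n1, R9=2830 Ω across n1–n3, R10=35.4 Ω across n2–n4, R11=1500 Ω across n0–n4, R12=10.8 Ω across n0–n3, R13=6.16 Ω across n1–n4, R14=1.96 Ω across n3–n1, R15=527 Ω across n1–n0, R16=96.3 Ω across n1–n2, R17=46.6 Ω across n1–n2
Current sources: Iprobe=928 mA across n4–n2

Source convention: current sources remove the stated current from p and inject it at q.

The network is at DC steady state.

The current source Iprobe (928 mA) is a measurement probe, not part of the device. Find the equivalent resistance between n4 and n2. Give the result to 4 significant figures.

MNA unknowns: 4 node voltages V₁..V_4
R1: Y=0.03040 on G[2,0]
R2: Y=0.005464 on G[0,3]
R3: Y=0.0007937 on G[2,1]
R4: Y=0.3676 on G[1,3]
R5: Y=0.4405 on G[1,4]
R6: Y=0.1319 on G[4,1]
R7: Y=0.4082 on G[3,4]
R8: Y=0.04878 on G[3,1]
R9: Y=0.0003534 on G[1,3]
R10: Y=0.02825 on G[2,4]
R11: Y=0.0006667 on G[0,4]
R12: Y=0.09259 on G[0,3]
R13: Y=0.1623 on G[1,4]
R14: Y=0.5102 on G[3,1]
R15: Y=0.001898 on G[1,0]
R16: Y=0.01038 on G[1,2]
R17: Y=0.02146 on G[1,2]
Iprobe: z[4]−=0.928, z[2]+=0.928
solve → V1=-2.533, V2=8.316, V3=-2.508, V4=-3.053

R_eq = 12.25 Ω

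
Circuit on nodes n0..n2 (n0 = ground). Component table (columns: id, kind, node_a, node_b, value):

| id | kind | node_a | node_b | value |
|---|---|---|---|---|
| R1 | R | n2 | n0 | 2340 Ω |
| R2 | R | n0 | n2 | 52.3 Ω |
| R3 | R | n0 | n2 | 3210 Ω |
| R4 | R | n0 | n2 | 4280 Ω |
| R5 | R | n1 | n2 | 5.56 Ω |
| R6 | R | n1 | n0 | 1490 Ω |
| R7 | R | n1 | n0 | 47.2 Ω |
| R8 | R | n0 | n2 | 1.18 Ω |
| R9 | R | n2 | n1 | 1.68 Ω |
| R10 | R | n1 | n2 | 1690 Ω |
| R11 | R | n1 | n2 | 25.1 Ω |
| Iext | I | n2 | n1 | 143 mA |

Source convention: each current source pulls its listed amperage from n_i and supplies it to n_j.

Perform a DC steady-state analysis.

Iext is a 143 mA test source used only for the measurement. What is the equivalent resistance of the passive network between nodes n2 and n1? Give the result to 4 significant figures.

Element admittances at DC:
  Y(R1) = 0.0004274 S between n2,n0
  Y(R2) = 0.01912 S between n0,n2
  Y(R3) = 0.0003115 S between n0,n2
  Y(R4) = 0.0002336 S between n0,n2
  Y(R5) = 0.1799 S between n1,n2
  Y(R6) = 0.0006711 S between n1,n0
  Y(R7) = 0.02119 S between n1,n0
  Y(R8) = 0.8475 S between n0,n2
  Y(R9) = 0.5952 S between n2,n1
  Y(R10) = 0.0005917 S between n1,n2
  Y(R11) = 0.03984 S between n1,n2
  Iext: injects 0.143 A into n1 (from n2)
Assemble and solve the 2×2 MNA system:
  V(n1)=0.1667  V(n2)=-0.004199

R_eq = 1.195 Ω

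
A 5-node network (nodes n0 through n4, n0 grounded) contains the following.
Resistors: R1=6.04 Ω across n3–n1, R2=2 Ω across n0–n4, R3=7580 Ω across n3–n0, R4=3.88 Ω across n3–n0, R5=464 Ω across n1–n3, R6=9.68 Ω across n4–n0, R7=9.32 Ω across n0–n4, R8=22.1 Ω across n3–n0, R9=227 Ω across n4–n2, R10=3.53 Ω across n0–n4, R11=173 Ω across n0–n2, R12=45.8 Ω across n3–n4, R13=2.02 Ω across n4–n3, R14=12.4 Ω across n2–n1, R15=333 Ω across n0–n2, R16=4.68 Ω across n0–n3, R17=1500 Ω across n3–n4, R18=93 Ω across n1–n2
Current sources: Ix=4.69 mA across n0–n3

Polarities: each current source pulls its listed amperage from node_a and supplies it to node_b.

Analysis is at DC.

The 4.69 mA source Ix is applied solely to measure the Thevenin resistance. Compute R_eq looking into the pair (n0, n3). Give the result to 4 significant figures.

Element admittances at DC:
  Y(R1) = 0.1656 S between n3,n1
  Y(R2) = 0.5000 S between n0,n4
  Y(R3) = 0.0001319 S between n3,n0
  Y(R4) = 0.2577 S between n3,n0
  Y(R5) = 0.002155 S between n1,n3
  Y(R6) = 0.1033 S between n4,n0
  Y(R7) = 0.1073 S between n0,n4
  Y(R8) = 0.04525 S between n3,n0
  Y(R9) = 0.004405 S between n4,n2
  Y(R10) = 0.2833 S between n0,n4
  Y(R11) = 0.005780 S between n0,n2
  Y(R12) = 0.02183 S between n3,n4
  Y(R13) = 0.4950 S between n4,n3
  Y(R14) = 0.08065 S between n2,n1
  Y(R15) = 0.003003 S between n0,n2
  Y(R16) = 0.2137 S between n0,n3
  Y(R17) = 0.0006667 S between n3,n4
  Y(R18) = 0.01075 S between n1,n2
  Ix: injects 0.00469 A into n3 (from n0)
Assemble and solve the 4×4 MNA system:
  V(n1)=0.005108  V(n2)=0.004542  V(n3)=0.005416  V(n4)=0.001862

R_eq = 1.155 Ω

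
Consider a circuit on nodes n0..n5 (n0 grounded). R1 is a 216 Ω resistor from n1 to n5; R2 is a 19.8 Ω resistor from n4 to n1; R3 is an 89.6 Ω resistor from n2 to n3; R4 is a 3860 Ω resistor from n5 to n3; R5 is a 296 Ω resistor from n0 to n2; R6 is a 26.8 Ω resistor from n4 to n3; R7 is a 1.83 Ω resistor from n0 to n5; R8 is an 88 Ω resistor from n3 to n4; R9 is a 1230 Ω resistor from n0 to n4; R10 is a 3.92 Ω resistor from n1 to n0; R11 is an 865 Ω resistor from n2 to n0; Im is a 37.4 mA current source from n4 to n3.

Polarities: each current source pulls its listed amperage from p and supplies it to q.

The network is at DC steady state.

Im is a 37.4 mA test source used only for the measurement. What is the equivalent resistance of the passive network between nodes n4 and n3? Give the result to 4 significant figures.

Element admittances at DC:
  Y(R1) = 0.004630 S between n1,n5
  Y(R2) = 0.05051 S between n4,n1
  Y(R3) = 0.01116 S between n2,n3
  Y(R4) = 0.0002591 S between n5,n3
  Y(R5) = 0.003378 S between n0,n2
  Y(R6) = 0.03731 S between n4,n3
  Y(R7) = 0.5464 S between n0,n5
  Y(R8) = 0.01136 S between n3,n4
  Y(R9) = 0.0008130 S between n0,n4
  Y(R10) = 0.2551 S between n1,n0
  Y(R11) = 0.001156 S between n2,n0
  Im: injects 0.0374 A into n3 (from n4)
Assemble and solve the 5×5 MNA system:
  V(n1)=-0.008769  V(n2)=0.4741  V(n3)=0.6667  V(n4)=-0.05389  V(n5)=0.0002397

R_eq = 19.27 Ω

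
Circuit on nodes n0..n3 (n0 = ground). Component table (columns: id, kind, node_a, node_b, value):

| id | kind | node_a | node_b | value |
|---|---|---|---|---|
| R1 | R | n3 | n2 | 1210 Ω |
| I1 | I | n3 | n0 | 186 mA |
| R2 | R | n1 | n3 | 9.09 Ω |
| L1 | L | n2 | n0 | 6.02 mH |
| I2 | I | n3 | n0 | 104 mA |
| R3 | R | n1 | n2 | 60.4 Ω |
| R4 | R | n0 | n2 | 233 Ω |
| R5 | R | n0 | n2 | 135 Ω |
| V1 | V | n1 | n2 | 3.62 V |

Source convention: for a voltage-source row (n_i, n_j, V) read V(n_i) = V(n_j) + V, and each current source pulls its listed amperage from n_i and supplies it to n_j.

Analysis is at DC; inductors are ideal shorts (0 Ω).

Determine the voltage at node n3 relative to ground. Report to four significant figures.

0.9766 V

MNA unknowns: 3 node voltages V₁..V_3 plus 2 source currents (L1, V1)
R1: Y=0.0008264 on G[3,2]
I1: z[3]−=0.186, z[0]+=0.186
R2: Y=0.1100 on G[1,3]
L1: row V2−V0=0, i_L1 at 2,0
I2: z[3]−=0.104, z[0]+=0.104
R3: Y=0.01656 on G[1,2]
R4: Y=0.004292 on G[0,2]
R5: Y=0.007407 on G[0,2]
V1: row V1−V2=3.62, i_V1 at 1,2
solve → V1=3.620, V2=0.000, V3=0.9766
aux → i_L1=-0.2900, i_V1=-0.3507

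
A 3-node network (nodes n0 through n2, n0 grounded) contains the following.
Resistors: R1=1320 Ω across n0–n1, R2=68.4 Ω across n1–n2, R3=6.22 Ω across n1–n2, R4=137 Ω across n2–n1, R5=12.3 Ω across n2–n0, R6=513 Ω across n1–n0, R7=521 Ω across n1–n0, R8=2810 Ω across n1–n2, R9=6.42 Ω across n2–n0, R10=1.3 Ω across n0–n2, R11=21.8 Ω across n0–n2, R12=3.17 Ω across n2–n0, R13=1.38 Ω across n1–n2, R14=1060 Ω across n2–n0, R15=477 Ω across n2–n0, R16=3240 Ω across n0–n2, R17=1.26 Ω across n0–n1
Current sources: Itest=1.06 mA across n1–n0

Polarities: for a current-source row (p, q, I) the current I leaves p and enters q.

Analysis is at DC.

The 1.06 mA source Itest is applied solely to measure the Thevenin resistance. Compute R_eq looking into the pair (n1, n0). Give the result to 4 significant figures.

R_eq = 0.7438 Ω

Apply KCL at each of the 2 non-ground nodes and solve the resulting linear system.
Node n1: branches {R1, R2, R3, R4, R6, R7, R8, R13, R17, Itest} → V_1 = -0.0007885
Node n2: branches {R2, R3, R4, R5, R8, R9, R10, R11, R12, R13, R14, R15, R16} → V_2 = -0.0003141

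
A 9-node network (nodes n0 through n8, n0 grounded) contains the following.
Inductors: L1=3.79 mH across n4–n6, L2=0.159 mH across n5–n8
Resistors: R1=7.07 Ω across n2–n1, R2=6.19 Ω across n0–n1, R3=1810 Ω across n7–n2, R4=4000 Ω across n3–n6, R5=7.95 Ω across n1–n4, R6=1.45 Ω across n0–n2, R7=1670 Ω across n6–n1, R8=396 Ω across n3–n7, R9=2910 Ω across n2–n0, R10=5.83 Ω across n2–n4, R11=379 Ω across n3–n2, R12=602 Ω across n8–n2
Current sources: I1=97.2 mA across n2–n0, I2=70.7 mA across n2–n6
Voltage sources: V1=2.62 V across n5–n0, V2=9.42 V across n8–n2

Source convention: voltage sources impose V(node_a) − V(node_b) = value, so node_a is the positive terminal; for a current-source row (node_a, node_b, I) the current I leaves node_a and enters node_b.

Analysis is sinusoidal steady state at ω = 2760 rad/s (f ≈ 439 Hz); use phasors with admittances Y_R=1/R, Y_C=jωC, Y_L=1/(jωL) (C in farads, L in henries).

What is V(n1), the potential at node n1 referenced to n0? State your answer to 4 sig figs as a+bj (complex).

-3.397+1.166j V

Apply KCL at each of the 8 non-ground nodes and solve the resulting linear system.
Node n1: branches {R1, R2, R5, R7} → V_1 = -3.397+1.166j
Node n2: branches {R1, R3, I1, R6, R9, R10, I2, R11, R12, V2} → V_2 = -6.098+2.045j
Node n3: branches {R4, R8, R11} → V_3 = -5.994+2.072j
Node n4: branches {L1, R5, R10} → V_4 = -4.716+1.670j
Node n5: branches {L2, V1} → V_5 = 2.620+0.000j
Node n6: branches {L1, R4, R7, I2} → V_6 = -4.707+2.415j
Node n7: branches {R3, R8} → V_7 = -6.013+2.067j
Node n8: branches {L2, R12, V2} → V_8 = 3.322+2.045j
Source currents: i(V1)=4.659-1.599j, i(V2)=-4.675+1.599j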